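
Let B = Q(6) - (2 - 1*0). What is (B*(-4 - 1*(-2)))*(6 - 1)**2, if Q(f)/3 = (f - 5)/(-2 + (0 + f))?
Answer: 125/2 ≈ 62.500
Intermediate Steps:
Q(f) = 3*(-5 + f)/(-2 + f) (Q(f) = 3*((f - 5)/(-2 + (0 + f))) = 3*((-5 + f)/(-2 + f)) = 3*(-5 + f)/(-2 + f))
B = -5/4 (B = 3*(-5 + 6)/(-2 + 6) - (2 - 1*0) = 3*1/4 - (2 + 0) = 3*(1/4)*1 - 1*2 = 3/4 - 2 = -5/4 ≈ -1.2500)
(B*(-4 - 1*(-2)))*(6 - 1)**2 = (-5*(-4 - 1*(-2))/4)*(6 - 1)**2 = -5*(-4 + 2)/4*5**2 = -5/4*(-2)*25 = (5/2)*25 = 125/2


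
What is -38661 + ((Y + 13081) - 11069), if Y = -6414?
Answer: -43063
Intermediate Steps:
-38661 + ((Y + 13081) - 11069) = -38661 + ((-6414 + 13081) - 11069) = -38661 + (6667 - 11069) = -38661 - 4402 = -43063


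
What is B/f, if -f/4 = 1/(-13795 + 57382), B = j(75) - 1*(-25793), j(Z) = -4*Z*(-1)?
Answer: -1137315591/4 ≈ -2.8433e+8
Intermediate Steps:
j(Z) = 4*Z
B = 26093 (B = 4*75 - 1*(-25793) = 300 + 25793 = 26093)
f = -4/43587 (f = -4/(-13795 + 57382) = -4/43587 ≈ -9.1770e-5)
B/f = 26093/(-4/43587) = 26093*(-43587/4) = -1137315591/4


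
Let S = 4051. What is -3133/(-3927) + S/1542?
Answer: 6913121/2018478 ≈ 3.4249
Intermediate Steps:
-3133/(-3927) + S/1542 = -3133/(-3927) + 4051/1542 = -3133*(-1/3927) + 4051*(1/1542) = 3133/3927 + 4051/1542 = 6913121/2018478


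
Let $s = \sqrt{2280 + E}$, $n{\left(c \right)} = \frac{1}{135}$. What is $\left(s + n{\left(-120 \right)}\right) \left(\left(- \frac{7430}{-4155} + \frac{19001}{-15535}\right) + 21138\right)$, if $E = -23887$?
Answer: $\frac{272890102909}{1742793975} + \frac{272890102909 i \sqrt{21607}}{12909585} \approx 156.58 + 3.1072 \cdot 10^{6} i$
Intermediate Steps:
$n{\left(c \right)} = \frac{1}{135}$
$s = i \sqrt{21607}$ ($s = \sqrt{2280 - 23887} = \sqrt{-21607} = i \sqrt{21607} \approx 146.99 i$)
$\left(s + n{\left(-120 \right)}\right) \left(\left(- \frac{7430}{-4155} + \frac{19001}{-15535}\right) + 21138\right) = \left(i \sqrt{21607} + \frac{1}{135}\right) \left(\left(- \frac{7430}{-4155} + \frac{19001}{-15535}\right) + 21138\right) = \left(\frac{1}{135} + i \sqrt{21607}\right) \left(\left(\left(-7430\right) \left(- \frac{1}{4155}\right) + 19001 \left(- \frac{1}{15535}\right)\right) + 21138\right) = \left(\frac{1}{135} + i \sqrt{21607}\right) \left(\left(\frac{1486}{831} - \frac{19001}{15535}\right) + 21138\right) = \left(\frac{1}{135} + i \sqrt{21607}\right) \left(\frac{7295179}{12909585} + 21138\right) = \left(\frac{1}{135} + i \sqrt{21607}\right) \frac{272890102909}{12909585} = \frac{272890102909}{1742793975} + \frac{272890102909 i \sqrt{21607}}{12909585}$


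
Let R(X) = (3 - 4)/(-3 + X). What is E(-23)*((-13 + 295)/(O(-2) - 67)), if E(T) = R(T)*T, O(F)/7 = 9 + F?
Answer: 1081/78 ≈ 13.859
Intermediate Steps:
R(X) = -1/(-3 + X)
O(F) = 63 + 7*F (O(F) = 7*(9 + F) = 63 + 7*F)
E(T) = -T/(-3 + T) (E(T) = (-1/(-3 + T))*T = -T/(-3 + T))
E(-23)*((-13 + 295)/(O(-2) - 67)) = (-1*(-23)/(-3 - 23))*((-13 + 295)/((63 + 7*(-2)) - 67)) = (-1*(-23)/(-26))*(282/((63 - 14) - 67)) = (-1*(-23)*(-1/26))*(282/(49 - 67)) = -3243/(13*(-18)) = -3243*(-1)/(13*18) = -23/26*(-47/3) = 1081/78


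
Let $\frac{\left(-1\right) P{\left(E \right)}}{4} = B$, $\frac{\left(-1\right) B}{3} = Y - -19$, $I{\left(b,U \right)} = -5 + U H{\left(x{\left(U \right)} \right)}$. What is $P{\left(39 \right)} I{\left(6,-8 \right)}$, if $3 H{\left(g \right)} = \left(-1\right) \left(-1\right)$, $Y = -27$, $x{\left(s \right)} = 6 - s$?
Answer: $736$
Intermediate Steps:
$H{\left(g \right)} = \frac{1}{3}$ ($H{\left(g \right)} = \frac{\left(-1\right) \left(-1\right)}{3} = \frac{1}{3} \cdot 1 = \frac{1}{3}$)
$I{\left(b,U \right)} = -5 + \frac{U}{3}$ ($I{\left(b,U \right)} = -5 + U \frac{1}{3} = -5 + \frac{U}{3}$)
$B = 24$ ($B = - 3 \left(-27 - -19\right) = - 3 \left(-27 + 19\right) = \left(-3\right) \left(-8\right) = 24$)
$P{\left(E \right)} = -96$ ($P{\left(E \right)} = \left(-4\right) 24 = -96$)
$P{\left(39 \right)} I{\left(6,-8 \right)} = - 96 \left(-5 + \frac{1}{3} \left(-8\right)\right) = - 96 \left(-5 - \frac{8}{3}\right) = \left(-96\right) \left(- \frac{23}{3}\right) = 736$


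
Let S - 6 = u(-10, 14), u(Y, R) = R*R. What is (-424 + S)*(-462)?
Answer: 102564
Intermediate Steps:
u(Y, R) = R²
S = 202 (S = 6 + 14² = 6 + 196 = 202)
(-424 + S)*(-462) = (-424 + 202)*(-462) = -222*(-462) = 102564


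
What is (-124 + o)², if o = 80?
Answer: 1936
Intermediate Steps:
(-124 + o)² = (-124 + 80)² = (-44)² = 1936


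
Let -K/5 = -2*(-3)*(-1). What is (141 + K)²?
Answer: 29241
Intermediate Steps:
K = 30 (K = -5*(-2*(-3))*(-1) = -30*(-1) = -5*(-6) = 30)
(141 + K)² = (141 + 30)² = 171² = 29241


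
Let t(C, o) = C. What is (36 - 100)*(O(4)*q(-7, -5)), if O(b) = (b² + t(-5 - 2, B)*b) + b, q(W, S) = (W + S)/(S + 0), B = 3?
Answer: 6144/5 ≈ 1228.8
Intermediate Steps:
q(W, S) = (S + W)/S
O(b) = b² - 6*b (O(b) = (b² + (-5 - 2)*b) + b = (b² - 7*b) + b = b² - 6*b)
(36 - 100)*(O(4)*q(-7, -5)) = (36 - 100)*((4*(-6 + 4))*((-5 - 7)/(-5))) = -64*4*(-2)*(-⅕*(-12)) = -(-512)*12/5 = -64*(-96/5) = 6144/5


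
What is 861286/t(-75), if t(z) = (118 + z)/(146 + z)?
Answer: 61151306/43 ≈ 1.4221e+6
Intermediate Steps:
t(z) = (118 + z)/(146 + z)
861286/t(-75) = 861286/(((118 - 75)/(146 - 75))) = 861286/((43/71)) = 861286/(((1/71)*43)) = 861286/(43/71) = 861286*(71/43) = 61151306/43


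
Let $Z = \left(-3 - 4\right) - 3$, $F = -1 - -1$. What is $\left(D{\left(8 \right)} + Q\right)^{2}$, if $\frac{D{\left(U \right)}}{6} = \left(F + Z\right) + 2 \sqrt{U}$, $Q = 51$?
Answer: $1233 - 432 \sqrt{2} \approx 622.06$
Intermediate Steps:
$F = 0$ ($F = -1 + 1 = 0$)
$Z = -10$ ($Z = -7 - 3 = -10$)
$D{\left(U \right)} = -60 + 12 \sqrt{U}$ ($D{\left(U \right)} = 6 \left(\left(0 - 10\right) + 2 \sqrt{U}\right) = 6 \left(-10 + 2 \sqrt{U}\right) = -60 + 12 \sqrt{U}$)
$\left(D{\left(8 \right)} + Q\right)^{2} = \left(\left(-60 + 12 \sqrt{8}\right) + 51\right)^{2} = \left(\left(-60 + 12 \cdot 2 \sqrt{2}\right) + 51\right)^{2} = \left(\left(-60 + 24 \sqrt{2}\right) + 51\right)^{2} = \left(-9 + 24 \sqrt{2}\right)^{2}$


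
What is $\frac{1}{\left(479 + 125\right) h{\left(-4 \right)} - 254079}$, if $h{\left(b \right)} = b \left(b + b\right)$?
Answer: $- \frac{1}{234751} \approx -4.2598 \cdot 10^{-6}$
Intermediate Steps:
$h{\left(b \right)} = 2 b^{2}$ ($h{\left(b \right)} = b 2 b = 2 b^{2}$)
$\frac{1}{\left(479 + 125\right) h{\left(-4 \right)} - 254079} = \frac{1}{\left(479 + 125\right) 2 \left(-4\right)^{2} - 254079} = \frac{1}{604 \cdot 2 \cdot 16 - 254079} = \frac{1}{604 \cdot 32 - 254079} = \frac{1}{19328 - 254079} = \frac{1}{-234751} = - \frac{1}{234751}$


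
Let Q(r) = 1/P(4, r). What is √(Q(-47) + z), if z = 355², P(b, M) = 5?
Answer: 3*√350070/5 ≈ 355.00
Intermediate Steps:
z = 126025
Q(r) = ⅕ (Q(r) = 1/5 = ⅕)
√(Q(-47) + z) = √(⅕ + 126025) = √(630126/5) = 3*√350070/5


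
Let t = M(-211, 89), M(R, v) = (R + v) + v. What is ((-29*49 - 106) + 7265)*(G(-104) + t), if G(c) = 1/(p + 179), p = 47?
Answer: -21394133/113 ≈ -1.8933e+5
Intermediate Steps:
G(c) = 1/226 (G(c) = 1/(47 + 179) = 1/226)
M(R, v) = R + 2*v
t = -33 (t = -211 + 2*89 = -211 + 178 = -33)
((-29*49 - 106) + 7265)*(G(-104) + t) = ((-29*49 - 106) + 7265)*(1/226 - 33) = ((-1421 - 106) + 7265)*(-7457/226) = (-1527 + 7265)*(-7457/226) = 5738*(-7457/226) = -21394133/113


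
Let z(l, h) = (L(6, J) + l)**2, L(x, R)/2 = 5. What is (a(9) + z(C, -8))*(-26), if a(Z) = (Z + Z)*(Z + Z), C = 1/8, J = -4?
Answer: -354861/32 ≈ -11089.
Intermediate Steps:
L(x, R) = 10 (L(x, R) = 2*5 = 10)
C = 1/8 ≈ 0.12500
a(Z) = 4*Z**2 (a(Z) = (2*Z)*(2*Z) = 4*Z**2)
z(l, h) = (10 + l)**2
(a(9) + z(C, -8))*(-26) = (4*9**2 + (10 + 1/8)**2)*(-26) = (4*81 + (81/8)**2)*(-26) = (324 + 6561/64)*(-26) = (27297/64)*(-26) = -354861/32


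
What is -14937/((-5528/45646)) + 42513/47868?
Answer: 339972104375/2756399 ≈ 1.2334e+5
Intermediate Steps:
-14937/((-5528/45646)) + 42513/47868 = -14937/((-5528*1/45646)) + 42513*(1/47868) = -14937/(-2764/22823) + 14171/15956 = -14937*(-22823/2764) + 14171/15956 = 340907151/2764 + 14171/15956 = 339972104375/2756399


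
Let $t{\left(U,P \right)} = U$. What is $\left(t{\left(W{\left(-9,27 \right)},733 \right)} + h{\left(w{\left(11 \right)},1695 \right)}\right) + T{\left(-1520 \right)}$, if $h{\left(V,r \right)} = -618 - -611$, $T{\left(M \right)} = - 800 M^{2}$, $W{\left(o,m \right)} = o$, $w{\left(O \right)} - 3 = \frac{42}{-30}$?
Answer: $-1848320016$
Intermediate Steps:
$w{\left(O \right)} = \frac{8}{5}$ ($w{\left(O \right)} = 3 + \frac{42}{-30} = 3 + 42 \left(- \frac{1}{30}\right) = 3 - \frac{7}{5} = \frac{8}{5}$)
$h{\left(V,r \right)} = -7$ ($h{\left(V,r \right)} = -618 + 611 = -7$)
$\left(t{\left(W{\left(-9,27 \right)},733 \right)} + h{\left(w{\left(11 \right)},1695 \right)}\right) + T{\left(-1520 \right)} = \left(-9 - 7\right) - 800 \left(-1520\right)^{2} = -16 - 1848320000 = -1848320016$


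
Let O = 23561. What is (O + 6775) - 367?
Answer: 29969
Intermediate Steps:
(O + 6775) - 367 = (23561 + 6775) - 367 = 30336 - 367 = 29969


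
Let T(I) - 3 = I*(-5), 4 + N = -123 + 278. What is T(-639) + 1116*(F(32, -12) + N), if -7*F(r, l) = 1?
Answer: 1200882/7 ≈ 1.7155e+5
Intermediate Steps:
F(r, l) = -⅐ (F(r, l) = -⅐*1 = -⅐)
N = 151 (N = -4 + (-123 + 278) = -4 + 155 = 151)
T(I) = 3 - 5*I (T(I) = 3 + I*(-5) = 3 - 5*I)
T(-639) + 1116*(F(32, -12) + N) = (3 - 5*(-639)) + 1116*(-⅐ + 151) = (3 + 3195) + 1116*(1056/7) = 3198 + 1178496/7 = 1200882/7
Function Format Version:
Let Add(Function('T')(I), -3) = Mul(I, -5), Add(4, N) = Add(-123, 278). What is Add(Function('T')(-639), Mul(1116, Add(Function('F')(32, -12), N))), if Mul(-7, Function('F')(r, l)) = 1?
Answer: Rational(1200882, 7) ≈ 1.7155e+5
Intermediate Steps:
Function('F')(r, l) = Rational(-1, 7) (Function('F')(r, l) = Mul(Rational(-1, 7), 1) = Rational(-1, 7))
N = 151 (N = Add(-4, Add(-123, 278)) = Add(-4, 155) = 151)
Function('T')(I) = Add(3, Mul(-5, I)) (Function('T')(I) = Add(3, Mul(I, -5)) = Add(3, Mul(-5, I)))
Add(Function('T')(-639), Mul(1116, Add(Function('F')(32, -12), N))) = Add(Add(3, Mul(-5, -639)), Mul(1116, Add(Rational(-1, 7), 151))) = Add(Add(3, 3195), Mul(1116, Rational(1056, 7))) = Add(3198, Rational(1178496, 7)) = Rational(1200882, 7)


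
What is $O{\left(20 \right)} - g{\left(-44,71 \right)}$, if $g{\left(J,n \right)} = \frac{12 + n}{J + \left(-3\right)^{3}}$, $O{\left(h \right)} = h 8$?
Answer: $\frac{11443}{71} \approx 161.17$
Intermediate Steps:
$O{\left(h \right)} = 8 h$
$g{\left(J,n \right)} = \frac{12 + n}{-27 + J}$ ($g{\left(J,n \right)} = \frac{12 + n}{J - 27} = \frac{12 + n}{-27 + J}$)
$O{\left(20 \right)} - g{\left(-44,71 \right)} = 8 \cdot 20 - \frac{12 + 71}{-27 - 44} = 160 - \frac{1}{-71} \cdot 83 = 160 - \left(- \frac{1}{71}\right) 83 = 160 - - \frac{83}{71} = 160 + \frac{83}{71} = \frac{11443}{71}$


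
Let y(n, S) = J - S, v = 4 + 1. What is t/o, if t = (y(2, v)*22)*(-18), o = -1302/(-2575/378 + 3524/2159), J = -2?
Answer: 46500883/4216527 ≈ 11.028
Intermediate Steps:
v = 5
y(n, S) = -2 - S
o = 1062564804/4227353 (o = -1302/(-2575*1/378 + 3524*(1/2159)) = -1302/(-2575/378 + 3524/2159) = -1302/(-4227353/816102) = -1302*(-816102/4227353) = 1062564804/4227353 ≈ 251.35)
t = 2772 (t = ((-2 - 1*5)*22)*(-18) = ((-2 - 5)*22)*(-18) = -7*22*(-18) = -154*(-18) = 2772)
t/o = 2772/(1062564804/4227353) = 2772*(4227353/1062564804) = 46500883/4216527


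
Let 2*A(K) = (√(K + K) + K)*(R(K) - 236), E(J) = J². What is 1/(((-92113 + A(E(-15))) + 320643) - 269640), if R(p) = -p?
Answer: -74378/6895981715 + 2766*√2/6895981715 ≈ -1.0218e-5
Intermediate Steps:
A(K) = (-236 - K)*(K + √2*√K)/2 (A(K) = ((√(K + K) + K)*(-K - 236))/2 = ((√(2*K) + K)*(-236 - K))/2 = ((√2*√K + K)*(-236 - K))/2 = ((K + √2*√K)*(-236 - K))/2 = ((-236 - K)*(K + √2*√K))/2 = (-236 - K)*(K + √2*√K)/2)
1/(((-92113 + A(E(-15))) + 320643) - 269640) = 1/(((-92113 + (-118*(-15)² - ((-15)²)²/2 - 118*√2*√((-15)²) - √2*((-15)²)^(3/2)/2)) + 320643) - 269640) = 1/(((-92113 + (-118*225 - ½*225² - 118*√2*√225 - √2*225^(3/2)/2)) + 320643) - 269640) = 1/(((-92113 + (-26550 - ½*50625 - 118*√2*15 - ½*√2*3375)) + 320643) - 269640) = 1/(((-92113 + (-26550 - 50625/2 - 1770*√2 - 3375*√2/2)) + 320643) - 269640) = 1/(((-92113 + (-103725/2 - 6915*√2/2)) + 320643) - 269640) = 1/(((-287951/2 - 6915*√2/2) + 320643) - 269640) = 1/((353335/2 - 6915*√2/2) - 269640) = 1/(-185945/2 - 6915*√2/2)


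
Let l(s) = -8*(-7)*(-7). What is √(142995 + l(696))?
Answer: √142603 ≈ 377.63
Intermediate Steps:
l(s) = -392 (l(s) = 56*(-7) = -392)
√(142995 + l(696)) = √(142995 - 392) = √142603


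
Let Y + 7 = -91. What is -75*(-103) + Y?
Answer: 7627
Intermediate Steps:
Y = -98 (Y = -7 - 91 = -98)
-75*(-103) + Y = -75*(-103) - 98 = 7725 - 98 = 7627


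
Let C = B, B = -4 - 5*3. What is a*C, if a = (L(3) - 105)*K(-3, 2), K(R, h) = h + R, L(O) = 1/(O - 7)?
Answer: -7999/4 ≈ -1999.8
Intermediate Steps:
L(O) = 1/(-7 + O)
B = -19 (B = -4 - 15 = -19)
C = -19
K(R, h) = R + h
a = 421/4 (a = (1/(-7 + 3) - 105)*(-3 + 2) = (1/(-4) - 105)*(-1) = (-¼ - 105)*(-1) = -421/4*(-1) = 421/4 ≈ 105.25)
a*C = (421/4)*(-19) = -7999/4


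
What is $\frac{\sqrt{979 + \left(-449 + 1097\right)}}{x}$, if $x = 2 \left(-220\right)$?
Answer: $- \frac{\sqrt{1627}}{440} \approx -0.091673$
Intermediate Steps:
$x = -440$
$\frac{\sqrt{979 + \left(-449 + 1097\right)}}{x} = \frac{\sqrt{979 + \left(-449 + 1097\right)}}{-440} = \sqrt{979 + 648} \left(- \frac{1}{440}\right) = \sqrt{1627} \left(- \frac{1}{440}\right) = - \frac{\sqrt{1627}}{440}$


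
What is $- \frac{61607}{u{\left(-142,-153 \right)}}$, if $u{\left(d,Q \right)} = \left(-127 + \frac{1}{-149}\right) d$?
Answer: $- \frac{9179443}{2687208} \approx -3.416$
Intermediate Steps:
$u{\left(d,Q \right)} = - \frac{18924 d}{149}$ ($u{\left(d,Q \right)} = \left(-127 - \frac{1}{149}\right) d = - \frac{18924 d}{149}$)
$- \frac{61607}{u{\left(-142,-153 \right)}} = - \frac{61607}{\left(- \frac{18924}{149}\right) \left(-142\right)} = - \frac{61607}{\frac{2687208}{149}} = \left(-61607\right) \frac{149}{2687208} = - \frac{9179443}{2687208}$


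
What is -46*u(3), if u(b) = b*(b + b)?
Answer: -828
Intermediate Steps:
u(b) = 2*b² (u(b) = b*(2*b) = 2*b²)
-46*u(3) = -92*3² = -92*9 = -46*18 = -828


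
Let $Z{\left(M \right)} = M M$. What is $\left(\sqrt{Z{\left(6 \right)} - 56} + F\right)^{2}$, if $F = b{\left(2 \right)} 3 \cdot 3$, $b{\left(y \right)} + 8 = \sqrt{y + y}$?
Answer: $2896 - 216 i \sqrt{5} \approx 2896.0 - 482.99 i$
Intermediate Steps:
$Z{\left(M \right)} = M^{2}$
$b{\left(y \right)} = -8 + \sqrt{2} \sqrt{y}$ ($b{\left(y \right)} = -8 + \sqrt{y + y} = -8 + \sqrt{2 y} = -8 + \sqrt{2} \sqrt{y}$)
$F = -54$ ($F = \left(-8 + \sqrt{2} \sqrt{2}\right) 3 \cdot 3 = \left(-8 + 2\right) 3 \cdot 3 = \left(-6\right) 3 \cdot 3 = \left(-18\right) 3 = -54$)
$\left(\sqrt{Z{\left(6 \right)} - 56} + F\right)^{2} = \left(\sqrt{6^{2} - 56} - 54\right)^{2} = \left(\sqrt{36 - 56} - 54\right)^{2} = \left(\sqrt{-20} - 54\right)^{2} = \left(2 i \sqrt{5} - 54\right)^{2} = \left(-54 + 2 i \sqrt{5}\right)^{2}$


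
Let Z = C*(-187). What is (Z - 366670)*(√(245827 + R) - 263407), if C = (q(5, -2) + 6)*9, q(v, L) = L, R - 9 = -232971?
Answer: 98356700614 - 373402*√12865 ≈ 9.8314e+10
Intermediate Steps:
R = -232962 (R = 9 - 232971 = -232962)
C = 36 (C = (-2 + 6)*9 = 4*9 = 36)
Z = -6732 (Z = 36*(-187) = -6732)
(Z - 366670)*(√(245827 + R) - 263407) = (-6732 - 366670)*(√(245827 - 232962) - 263407) = -373402*(√12865 - 263407) = -373402*(-263407 + √12865) = 98356700614 - 373402*√12865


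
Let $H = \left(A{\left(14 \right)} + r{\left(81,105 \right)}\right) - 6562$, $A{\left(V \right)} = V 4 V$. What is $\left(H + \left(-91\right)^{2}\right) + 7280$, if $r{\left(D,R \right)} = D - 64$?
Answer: $9800$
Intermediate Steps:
$r{\left(D,R \right)} = -64 + D$
$A{\left(V \right)} = 4 V^{2}$ ($A{\left(V \right)} = 4 V V = 4 V^{2}$)
$H = -5761$ ($H = \left(4 \cdot 14^{2} + \left(-64 + 81\right)\right) - 6562 = \left(4 \cdot 196 + 17\right) - 6562 = \left(784 + 17\right) - 6562 = 801 - 6562 = -5761$)
$\left(H + \left(-91\right)^{2}\right) + 7280 = \left(-5761 + \left(-91\right)^{2}\right) + 7280 = \left(-5761 + 8281\right) + 7280 = 2520 + 7280 = 9800$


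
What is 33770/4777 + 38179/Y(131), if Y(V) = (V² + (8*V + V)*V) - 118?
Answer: 5973665923/819217284 ≈ 7.2919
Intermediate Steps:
Y(V) = -118 + 10*V² (Y(V) = (V² + (9*V)*V) - 118 = (V² + 9*V²) - 118 = 10*V² - 118 = -118 + 10*V²)
33770/4777 + 38179/Y(131) = 33770/4777 + 38179/(-118 + 10*131²) = 33770*(1/4777) + 38179/(-118 + 10*17161) = 33770/4777 + 38179/(-118 + 171610) = 33770/4777 + 38179/171492 = 5973665923/819217284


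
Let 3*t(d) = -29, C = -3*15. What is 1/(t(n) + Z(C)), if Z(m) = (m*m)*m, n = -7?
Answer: -3/273404 ≈ -1.0973e-5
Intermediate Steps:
C = -45
t(d) = -29/3 (t(d) = (1/3)*(-29) = -29/3)
Z(m) = m**3 (Z(m) = m**2*m = m**3)
1/(t(n) + Z(C)) = 1/(-29/3 + (-45)**3) = 1/(-29/3 - 91125) = 1/(-273404/3) = -3/273404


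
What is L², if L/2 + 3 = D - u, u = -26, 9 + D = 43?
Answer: 12996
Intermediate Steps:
D = 34 (D = -9 + 43 = 34)
L = 114 (L = -6 + 2*(34 - 1*(-26)) = -6 + 2*(34 + 26) = -6 + 2*60 = -6 + 120 = 114)
L² = 114² = 12996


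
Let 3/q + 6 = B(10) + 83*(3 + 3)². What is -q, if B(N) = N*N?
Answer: -3/3082 ≈ -0.00097339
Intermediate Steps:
B(N) = N²
q = 3/3082 (q = 3/(-6 + (10² + 83*(3 + 3)²)) = 3/(-6 + (100 + 83*6²)) = 3/(-6 + (100 + 83*36)) = 3/(-6 + (100 + 2988)) = 3/(-6 + 3088) = 3/3082 ≈ 0.00097339)
-q = -1*3/3082 = -3/3082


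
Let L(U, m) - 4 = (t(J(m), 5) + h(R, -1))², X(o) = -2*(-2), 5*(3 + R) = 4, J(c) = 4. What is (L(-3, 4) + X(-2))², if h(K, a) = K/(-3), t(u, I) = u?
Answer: 46799281/50625 ≈ 924.43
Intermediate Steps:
R = -11/5 (R = -3 + (⅕)*4 = -3 + ⅘ = -11/5 ≈ -2.2000)
h(K, a) = -K/3 (h(K, a) = K*(-⅓) = -K/3)
X(o) = 4
L(U, m) = 5941/225 (L(U, m) = 4 + (4 - ⅓*(-11/5))² = 4 + (4 + 11/15)² = 4 + (71/15)² = 4 + 5041/225 = 5941/225)
(L(-3, 4) + X(-2))² = (5941/225 + 4)² = (6841/225)² = 46799281/50625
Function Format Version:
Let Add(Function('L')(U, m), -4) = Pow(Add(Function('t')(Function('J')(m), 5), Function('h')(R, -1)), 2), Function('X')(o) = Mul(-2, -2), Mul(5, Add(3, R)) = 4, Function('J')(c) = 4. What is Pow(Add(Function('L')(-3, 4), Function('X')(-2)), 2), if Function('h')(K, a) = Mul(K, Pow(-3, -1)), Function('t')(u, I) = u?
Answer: Rational(46799281, 50625) ≈ 924.43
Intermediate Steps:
R = Rational(-11, 5) (R = Add(-3, Mul(Rational(1, 5), 4)) = Add(-3, Rational(4, 5)) = Rational(-11, 5) ≈ -2.2000)
Function('h')(K, a) = Mul(Rational(-1, 3), K) (Function('h')(K, a) = Mul(K, Rational(-1, 3)) = Mul(Rational(-1, 3), K))
Function('X')(o) = 4
Function('L')(U, m) = Rational(5941, 225) (Function('L')(U, m) = Add(4, Pow(Add(4, Mul(Rational(-1, 3), Rational(-11, 5))), 2)) = Add(4, Pow(Add(4, Rational(11, 15)), 2)) = Add(4, Pow(Rational(71, 15), 2)) = Add(4, Rational(5041, 225)) = Rational(5941, 225))
Pow(Add(Function('L')(-3, 4), Function('X')(-2)), 2) = Pow(Add(Rational(5941, 225), 4), 2) = Pow(Rational(6841, 225), 2) = Rational(46799281, 50625)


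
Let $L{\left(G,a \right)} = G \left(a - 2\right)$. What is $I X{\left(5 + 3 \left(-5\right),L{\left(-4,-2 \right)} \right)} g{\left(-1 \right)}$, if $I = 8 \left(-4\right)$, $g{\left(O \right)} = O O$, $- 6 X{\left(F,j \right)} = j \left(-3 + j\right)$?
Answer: $\frac{3328}{3} \approx 1109.3$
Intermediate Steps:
$L{\left(G,a \right)} = G \left(-2 + a\right)$
$X{\left(F,j \right)} = - \frac{j \left(-3 + j\right)}{6}$
$g{\left(O \right)} = O^{2}$
$I = -32$
$I X{\left(5 + 3 \left(-5\right),L{\left(-4,-2 \right)} \right)} g{\left(-1 \right)} = - 32 \frac{- 4 \left(-2 - 2\right) \left(3 - - 4 \left(-2 - 2\right)\right)}{6} \left(-1\right)^{2} = - 32 \frac{\left(-4\right) \left(-4\right) \left(3 - \left(-4\right) \left(-4\right)\right)}{6} \cdot 1 = - 32 \cdot \frac{1}{6} \cdot 16 \left(3 - 16\right) 1 = - 32 \cdot \frac{1}{6} \cdot 16 \left(-13\right) 1 = \left(-32\right) \left(- \frac{104}{3}\right) 1 = \frac{3328}{3} \cdot 1 = \frac{3328}{3}$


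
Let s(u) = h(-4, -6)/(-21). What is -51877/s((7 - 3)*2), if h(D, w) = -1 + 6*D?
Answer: -1089417/25 ≈ -43577.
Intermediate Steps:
s(u) = 25/21 (s(u) = (-1 + 6*(-4))/(-21) = (-1 - 24)*(-1/21) = -25*(-1/21) = 25/21)
-51877/s((7 - 3)*2) = -51877/25/21 = -51877*21/25 = -1089417/25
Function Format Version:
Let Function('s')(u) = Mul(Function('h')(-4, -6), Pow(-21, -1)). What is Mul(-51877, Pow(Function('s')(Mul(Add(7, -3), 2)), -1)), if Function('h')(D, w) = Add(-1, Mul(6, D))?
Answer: Rational(-1089417, 25) ≈ -43577.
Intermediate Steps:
Function('s')(u) = Rational(25, 21) (Function('s')(u) = Mul(Add(-1, Mul(6, -4)), Pow(-21, -1)) = Mul(Add(-1, -24), Rational(-1, 21)) = Mul(-25, Rational(-1, 21)) = Rational(25, 21))
Mul(-51877, Pow(Function('s')(Mul(Add(7, -3), 2)), -1)) = Mul(-51877, Pow(Rational(25, 21), -1)) = Mul(-51877, Rational(21, 25)) = Rational(-1089417, 25)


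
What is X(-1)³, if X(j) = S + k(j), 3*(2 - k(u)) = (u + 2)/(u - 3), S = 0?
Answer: 15625/1728 ≈ 9.0423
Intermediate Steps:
k(u) = 2 - (2 + u)/(3*(-3 + u)) (k(u) = 2 - (u + 2)/(3*(u - 3)) = 2 - (2 + u)/(3*(-3 + u)))
X(j) = 5*(-4 + j)/(3*(-3 + j)) (X(j) = 0 + 5*(-4 + j)/(3*(-3 + j)) = 5*(-4 + j)/(3*(-3 + j)))
X(-1)³ = (5*(-4 - 1)/(3*(-3 - 1)))³ = ((5/3)*(-5)/(-4))³ = ((5/3)*(-¼)*(-5))³ = (25/12)³ = 15625/1728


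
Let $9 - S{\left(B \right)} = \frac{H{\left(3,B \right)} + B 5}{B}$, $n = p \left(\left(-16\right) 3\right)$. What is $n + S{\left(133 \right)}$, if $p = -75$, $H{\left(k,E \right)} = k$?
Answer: $\frac{479329}{133} \approx 3604.0$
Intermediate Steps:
$n = 3600$ ($n = - 75 \left(\left(-16\right) 3\right) = \left(-75\right) \left(-48\right) = 3600$)
$S{\left(B \right)} = 9 - \frac{3 + 5 B}{B}$ ($S{\left(B \right)} = 9 - \frac{3 + B 5}{B} = 9 - \frac{3 + 5 B}{B}$)
$n + S{\left(133 \right)} = 3600 + \left(4 - \frac{3}{133}\right) = 3600 + \frac{529}{133} = \frac{479329}{133}$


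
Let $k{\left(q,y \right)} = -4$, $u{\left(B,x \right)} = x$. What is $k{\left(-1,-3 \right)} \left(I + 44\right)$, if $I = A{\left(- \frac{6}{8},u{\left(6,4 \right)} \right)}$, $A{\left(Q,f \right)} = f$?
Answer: $-192$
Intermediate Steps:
$I = 4$
$k{\left(-1,-3 \right)} \left(I + 44\right) = - 4 \left(4 + 44\right) = \left(-4\right) 48 = -192$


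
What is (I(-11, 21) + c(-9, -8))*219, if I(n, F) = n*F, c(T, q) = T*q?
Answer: -34821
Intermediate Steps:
I(n, F) = F*n
(I(-11, 21) + c(-9, -8))*219 = (21*(-11) - 9*(-8))*219 = (-231 + 72)*219 = -159*219 = -34821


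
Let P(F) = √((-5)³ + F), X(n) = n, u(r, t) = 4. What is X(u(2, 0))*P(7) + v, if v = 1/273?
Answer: 1/273 + 4*I*√118 ≈ 0.003663 + 43.451*I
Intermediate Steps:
v = 1/273 ≈ 0.0036630
P(F) = √(-125 + F)
X(u(2, 0))*P(7) + v = 4*√(-125 + 7) + 1/273 = 4*√(-118) + 1/273 = 4*(I*√118) + 1/273 = 4*I*√118 + 1/273 = 1/273 + 4*I*√118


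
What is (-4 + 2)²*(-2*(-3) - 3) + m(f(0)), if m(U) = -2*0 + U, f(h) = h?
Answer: 12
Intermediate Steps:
m(U) = U (m(U) = 0 + U = U)
(-4 + 2)²*(-2*(-3) - 3) + m(f(0)) = (-4 + 2)²*(-2*(-3) - 3) + 0 = (-2)²*(6 - 3) + 0 = 4*3 + 0 = 12 + 0 = 12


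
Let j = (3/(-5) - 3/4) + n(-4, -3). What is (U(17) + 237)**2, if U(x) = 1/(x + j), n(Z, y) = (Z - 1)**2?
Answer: 37133675401/660969 ≈ 56181.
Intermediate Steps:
n(Z, y) = (-1 + Z)**2
j = 473/20 (j = (3/(-5) - 3/4) + (-1 - 4)**2 = (3*(-1/5) - 3*1/4) + (-5)**2 = (-3/5 - 3/4) + 25 = -27/20 + 25 = 473/20 ≈ 23.650)
U(x) = 1/(473/20 + x) (U(x) = 1/(x + 473/20) = 1/(473/20 + x))
(U(17) + 237)**2 = (20/(473 + 20*17) + 237)**2 = (20/(473 + 340) + 237)**2 = (20/813 + 237)**2 = (192701/813)**2 = 37133675401/660969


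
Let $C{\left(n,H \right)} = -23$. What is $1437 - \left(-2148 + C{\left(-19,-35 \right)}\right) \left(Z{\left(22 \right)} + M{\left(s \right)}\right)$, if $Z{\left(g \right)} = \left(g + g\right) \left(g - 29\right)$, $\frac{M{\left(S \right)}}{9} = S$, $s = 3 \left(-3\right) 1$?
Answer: $-843082$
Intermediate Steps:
$s = -9$ ($s = \left(-9\right) 1 = -9$)
$M{\left(S \right)} = 9 S$
$Z{\left(g \right)} = 2 g \left(-29 + g\right)$
$1437 - \left(-2148 + C{\left(-19,-35 \right)}\right) \left(Z{\left(22 \right)} + M{\left(s \right)}\right) = 1437 - \left(-2148 - 23\right) \left(2 \cdot 22 \left(-29 + 22\right) + 9 \left(-9\right)\right) = 1437 - - 2171 \left(2 \cdot 22 \left(-7\right) - 81\right) = 1437 - - 2171 \left(-308 - 81\right) = 1437 - \left(-2171\right) \left(-389\right) = 1437 - 844519 = -843082$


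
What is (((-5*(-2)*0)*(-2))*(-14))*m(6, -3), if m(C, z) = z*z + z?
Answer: 0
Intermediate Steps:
m(C, z) = z + z² (m(C, z) = z² + z = z + z²)
(((-5*(-2)*0)*(-2))*(-14))*m(6, -3) = (((-5*(-2)*0)*(-2))*(-14))*(-3*(1 - 3)) = (((10*0)*(-2))*(-14))*(-3*(-2)) = ((0*(-2))*(-14))*6 = (0*(-14))*6 = 0*6 = 0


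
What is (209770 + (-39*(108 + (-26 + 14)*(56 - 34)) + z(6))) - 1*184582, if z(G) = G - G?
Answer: 31272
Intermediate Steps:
z(G) = 0
(209770 + (-39*(108 + (-26 + 14)*(56 - 34)) + z(6))) - 1*184582 = (209770 + (-39*(108 + (-26 + 14)*(56 - 34)) + 0)) - 1*184582 = (209770 + (-39*(108 - 12*22) + 0)) - 184582 = (209770 + (-39*(108 - 264) + 0)) - 184582 = (209770 + (-39*(-156) + 0)) - 184582 = (209770 + (6084 + 0)) - 184582 = (209770 + 6084) - 184582 = 215854 - 184582 = 31272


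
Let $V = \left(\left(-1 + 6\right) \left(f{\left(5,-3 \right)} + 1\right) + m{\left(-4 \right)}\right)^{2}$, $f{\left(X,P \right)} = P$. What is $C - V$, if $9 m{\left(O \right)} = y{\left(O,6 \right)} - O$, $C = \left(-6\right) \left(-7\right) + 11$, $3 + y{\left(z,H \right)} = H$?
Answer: $- \frac{2596}{81} \approx -32.049$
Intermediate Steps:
$y{\left(z,H \right)} = -3 + H$
$C = 53$ ($C = 42 + 11 = 53$)
$m{\left(O \right)} = \frac{1}{3} - \frac{O}{9}$ ($m{\left(O \right)} = \frac{\left(-3 + 6\right) - O}{9} = \frac{3 - O}{9} = \frac{1}{3} - \frac{O}{9}$)
$V = \frac{6889}{81}$ ($V = \left(\left(-1 + 6\right) \left(-3 + 1\right) + \left(\frac{1}{3} - - \frac{4}{9}\right)\right)^{2} = \left(5 \left(-2\right) + \left(\frac{1}{3} + \frac{4}{9}\right)\right)^{2} = \left(-10 + \frac{7}{9}\right)^{2} = \left(- \frac{83}{9}\right)^{2} = \frac{6889}{81} \approx 85.049$)
$C - V = 53 - \frac{6889}{81} = - \frac{2596}{81}$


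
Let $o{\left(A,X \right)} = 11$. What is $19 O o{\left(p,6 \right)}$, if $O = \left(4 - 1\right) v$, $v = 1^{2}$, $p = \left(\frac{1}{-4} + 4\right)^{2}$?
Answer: $627$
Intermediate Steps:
$p = \frac{225}{16}$ ($p = \left(- \frac{1}{4} + 4\right)^{2} = \left(\frac{15}{4}\right)^{2} = \frac{225}{16} \approx 14.063$)
$v = 1$
$O = 3$ ($O = \left(4 - 1\right) 1 = 3 \cdot 1 = 3$)
$19 O o{\left(p,6 \right)} = 19 \cdot 3 \cdot 11 = 57 \cdot 11 = 627$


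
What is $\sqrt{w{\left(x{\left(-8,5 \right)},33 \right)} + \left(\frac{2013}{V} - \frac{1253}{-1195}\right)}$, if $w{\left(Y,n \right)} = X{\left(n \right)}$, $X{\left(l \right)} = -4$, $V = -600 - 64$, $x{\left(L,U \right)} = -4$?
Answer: $\frac{7 i \sqrt{19219474190}}{396740} \approx 2.446 i$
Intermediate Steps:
$V = -664$ ($V = -600 - 64 = -664$)
$w{\left(Y,n \right)} = -4$
$\sqrt{w{\left(x{\left(-8,5 \right)},33 \right)} + \left(\frac{2013}{V} - \frac{1253}{-1195}\right)} = \sqrt{-4 + \left(\frac{2013}{-664} - \frac{1253}{-1195}\right)} = \sqrt{-4 + \left(2013 \left(- \frac{1}{664}\right) - - \frac{1253}{1195}\right)} = \sqrt{-4 + \left(- \frac{2013}{664} + \frac{1253}{1195}\right)} = \sqrt{-4 - \frac{1573543}{793480}} = \sqrt{- \frac{4747463}{793480}} = \frac{7 i \sqrt{19219474190}}{396740}$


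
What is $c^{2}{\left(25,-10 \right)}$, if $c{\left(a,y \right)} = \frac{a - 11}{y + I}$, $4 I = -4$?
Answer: $\frac{196}{121} \approx 1.6198$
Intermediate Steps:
$I = -1$ ($I = \frac{1}{4} \left(-4\right) = -1$)
$c{\left(a,y \right)} = \frac{-11 + a}{-1 + y}$ ($c{\left(a,y \right)} = \frac{a - 11}{y - 1} = \frac{-11 + a}{-1 + y}$)
$c^{2}{\left(25,-10 \right)} = \left(\frac{-11 + 25}{-1 - 10}\right)^{2} = \left(\frac{1}{-11} \cdot 14\right)^{2} = \left(\left(- \frac{1}{11}\right) 14\right)^{2} = \left(- \frac{14}{11}\right)^{2} = \frac{196}{121}$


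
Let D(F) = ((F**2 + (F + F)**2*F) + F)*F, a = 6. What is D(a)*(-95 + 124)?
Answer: 157644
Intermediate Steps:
D(F) = F*(F + F**2 + 4*F**3) (D(F) = ((F**2 + (2*F)**2*F) + F)*F = ((F**2 + (4*F**2)*F) + F)*F = ((F**2 + 4*F**3) + F)*F = (F + F**2 + 4*F**3)*F = F*(F + F**2 + 4*F**3))
D(a)*(-95 + 124) = (6**2*(1 + 6 + 4*6**2))*(-95 + 124) = (36*(1 + 6 + 4*36))*29 = (36*(1 + 6 + 144))*29 = (36*151)*29 = 5436*29 = 157644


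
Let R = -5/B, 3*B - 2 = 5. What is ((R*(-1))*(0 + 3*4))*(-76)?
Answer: -13680/7 ≈ -1954.3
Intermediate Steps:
B = 7/3 (B = ⅔ + (⅓)*5 = ⅔ + 5/3 = 7/3 ≈ 2.3333)
R = -15/7 (R = -5/7/3 = -5*3/7 = -15/7 ≈ -2.1429)
((R*(-1))*(0 + 3*4))*(-76) = ((-15/7*(-1))*(0 + 3*4))*(-76) = (15*(0 + 12)/7)*(-76) = ((15/7)*12)*(-76) = (180/7)*(-76) = -13680/7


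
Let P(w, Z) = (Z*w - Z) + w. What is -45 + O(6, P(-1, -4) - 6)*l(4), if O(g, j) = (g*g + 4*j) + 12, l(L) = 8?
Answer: 371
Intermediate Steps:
P(w, Z) = w - Z + Z*w (P(w, Z) = (-Z + Z*w) + w = w - Z + Z*w)
O(g, j) = 12 + g² + 4*j (O(g, j) = (g² + 4*j) + 12 = 12 + g² + 4*j)
-45 + O(6, P(-1, -4) - 6)*l(4) = -45 + (12 + 6² + 4*((-1 - 1*(-4) - 4*(-1)) - 6))*8 = -45 + (12 + 36 + 4*((-1 + 4 + 4) - 6))*8 = -45 + (12 + 36 + 4*(7 - 6))*8 = -45 + (12 + 36 + 4*1)*8 = -45 + (12 + 36 + 4)*8 = -45 + 52*8 = -45 + 416 = 371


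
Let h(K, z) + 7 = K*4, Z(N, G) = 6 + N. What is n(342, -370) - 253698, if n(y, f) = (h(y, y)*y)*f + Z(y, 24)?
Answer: -172474290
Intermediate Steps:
h(K, z) = -7 + 4*K (h(K, z) = -7 + K*4 = -7 + 4*K)
n(y, f) = 6 + y + f*y*(-7 + 4*y) (n(y, f) = ((-7 + 4*y)*y)*f + (6 + y) = (y*(-7 + 4*y))*f + (6 + y) = f*y*(-7 + 4*y) + (6 + y) = 6 + y + f*y*(-7 + 4*y))
n(342, -370) - 253698 = (6 + 342 - 370*342*(-7 + 4*342)) - 253698 = (6 + 342 - 370*342*(-7 + 1368)) - 253698 = (6 + 342 - 370*342*1361) - 253698 = (6 + 342 - 172220940) - 253698 = -172220592 - 253698 = -172474290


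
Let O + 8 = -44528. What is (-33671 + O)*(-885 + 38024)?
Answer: -2904529773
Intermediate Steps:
O = -44536 (O = -8 - 44528 = -44536)
(-33671 + O)*(-885 + 38024) = (-33671 - 44536)*(-885 + 38024) = -78207*37139 = -2904529773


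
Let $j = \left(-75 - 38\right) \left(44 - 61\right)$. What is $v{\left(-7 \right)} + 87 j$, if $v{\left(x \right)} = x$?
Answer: $167120$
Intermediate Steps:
$j = 1921$ ($j = \left(-113\right) \left(-17\right) = 1921$)
$v{\left(-7 \right)} + 87 j = -7 + 87 \cdot 1921 = -7 + 167127 = 167120$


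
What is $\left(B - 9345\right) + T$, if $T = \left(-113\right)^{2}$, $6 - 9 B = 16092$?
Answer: $\frac{4910}{3} \approx 1636.7$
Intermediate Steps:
$B = - \frac{5362}{3}$ ($B = \frac{2}{3} - 1788 = - \frac{5362}{3} \approx -1787.3$)
$T = 12769$
$\left(B - 9345\right) + T = \left(- \frac{5362}{3} - 9345\right) + 12769 = - \frac{33397}{3} + 12769 = \frac{4910}{3}$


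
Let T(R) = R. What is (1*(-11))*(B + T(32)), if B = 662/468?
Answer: -86009/234 ≈ -367.56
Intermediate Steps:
B = 331/234 (B = 662*(1/468) = 331/234 ≈ 1.4145)
(1*(-11))*(B + T(32)) = (1*(-11))*(331/234 + 32) = -11*7819/234 = -86009/234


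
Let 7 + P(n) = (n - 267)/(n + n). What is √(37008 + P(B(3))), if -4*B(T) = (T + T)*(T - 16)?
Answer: √25008386/26 ≈ 192.34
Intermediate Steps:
B(T) = -T*(-16 + T)/2 (B(T) = -(T + T)*(T - 16)/4 = -2*T*(-16 + T)/4 = -T*(-16 + T)/2)
P(n) = -7 + (-267 + n)/(2*n) (P(n) = -7 + (n - 267)/(n + n) = -7 + (-267 + n)/((2*n)) = -7 + (-267 + n)*(1/(2*n)) = -7 + (-267 + n)/(2*n))
√(37008 + P(B(3))) = √(37008 + (-267 - 13*3*(16 - 1*3)/2)/(2*(((½)*3*(16 - 1*3))))) = √(37008 + (-267 - 13*3*(16 - 3)/2)/(2*(((½)*3*(16 - 3))))) = √(37008 + (-267 - 13*3*13/2)/(2*(((½)*3*13)))) = √(37008 + (-267 - 13*39/2)/(2*(39/2))) = √(37008 + (½)*(2/39)*(-267 - 507/2)) = √(37008 + (½)*(2/39)*(-1041/2)) = √(37008 - 347/26) = √(961861/26) = √25008386/26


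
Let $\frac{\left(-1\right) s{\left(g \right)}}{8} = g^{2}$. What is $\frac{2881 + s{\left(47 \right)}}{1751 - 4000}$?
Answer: $\frac{14791}{2249} \approx 6.5767$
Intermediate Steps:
$s{\left(g \right)} = - 8 g^{2}$
$\frac{2881 + s{\left(47 \right)}}{1751 - 4000} = \frac{2881 - 8 \cdot 47^{2}}{1751 - 4000} = \frac{2881 - 17672}{-2249} = \left(2881 - 17672\right) \left(- \frac{1}{2249}\right) = \left(-14791\right) \left(- \frac{1}{2249}\right) = \frac{14791}{2249}$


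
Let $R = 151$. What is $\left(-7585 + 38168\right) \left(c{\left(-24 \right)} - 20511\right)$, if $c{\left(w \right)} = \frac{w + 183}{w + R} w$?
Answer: $- \frac{79782269679}{127} \approx -6.2821 \cdot 10^{8}$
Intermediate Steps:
$c{\left(w \right)} = \frac{w \left(183 + w\right)}{151 + w}$ ($c{\left(w \right)} = \frac{w + 183}{w + 151} w = \frac{183 + w}{151 + w} w = \frac{w \left(183 + w\right)}{151 + w}$)
$\left(-7585 + 38168\right) \left(c{\left(-24 \right)} - 20511\right) = \left(-7585 + 38168\right) \left(- \frac{24 \left(183 - 24\right)}{151 - 24} - 20511\right) = 30583 \left(\left(-24\right) \frac{1}{127} \cdot 159 - 20511\right) = 30583 \left(- \frac{3816}{127} - 20511\right) = 30583 \left(- \frac{2608713}{127}\right) = - \frac{79782269679}{127}$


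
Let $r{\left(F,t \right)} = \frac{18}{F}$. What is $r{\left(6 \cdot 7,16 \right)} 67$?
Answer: $\frac{201}{7} \approx 28.714$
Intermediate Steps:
$r{\left(6 \cdot 7,16 \right)} 67 = \frac{18}{6 \cdot 7} \cdot 67 = \frac{18}{42} \cdot 67 = 18 \cdot \frac{1}{42} \cdot 67 = \frac{3}{7} \cdot 67 = \frac{201}{7}$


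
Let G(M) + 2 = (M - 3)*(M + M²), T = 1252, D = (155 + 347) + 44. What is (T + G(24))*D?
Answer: 7562100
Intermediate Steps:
D = 546 (D = 502 + 44 = 546)
G(M) = -2 + (-3 + M)*(M + M²) (G(M) = -2 + (M - 3)*(M + M²) = -2 + (-3 + M)*(M + M²))
(T + G(24))*D = (1252 + (-2 + 24³ - 3*24 - 2*24²))*546 = (1252 + (-2 + 13824 - 72 - 2*576))*546 = (1252 + (-2 + 13824 - 72 - 1152))*546 = (1252 + 12598)*546 = 13850*546 = 7562100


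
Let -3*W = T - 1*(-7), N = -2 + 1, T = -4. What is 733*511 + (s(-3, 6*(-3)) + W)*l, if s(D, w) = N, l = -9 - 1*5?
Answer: 374591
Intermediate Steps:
l = -14 (l = -9 - 5 = -14)
N = -1
W = -1 (W = -(-4 - 1*(-7))/3 = -(-4 + 7)/3 = -⅓*3 = -1)
s(D, w) = -1
733*511 + (s(-3, 6*(-3)) + W)*l = 733*511 + (-1 - 1)*(-14) = 374563 - 2*(-14) = 374563 + 28 = 374591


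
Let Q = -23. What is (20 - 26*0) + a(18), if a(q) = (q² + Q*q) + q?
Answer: -52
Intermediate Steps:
a(q) = q² - 22*q (a(q) = (q² - 23*q) + q = q² - 22*q)
(20 - 26*0) + a(18) = (20 - 26*0) + 18*(-22 + 18) = (20 + 0) + 18*(-4) = 20 - 72 = -52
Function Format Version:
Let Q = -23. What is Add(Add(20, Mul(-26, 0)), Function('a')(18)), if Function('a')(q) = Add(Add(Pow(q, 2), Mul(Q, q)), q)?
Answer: -52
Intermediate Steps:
Function('a')(q) = Add(Pow(q, 2), Mul(-22, q)) (Function('a')(q) = Add(Add(Pow(q, 2), Mul(-23, q)), q) = Add(Pow(q, 2), Mul(-22, q)))
Add(Add(20, Mul(-26, 0)), Function('a')(18)) = Add(Add(20, Mul(-26, 0)), Mul(18, Add(-22, 18))) = Add(Add(20, 0), Mul(18, -4)) = Add(20, -72) = -52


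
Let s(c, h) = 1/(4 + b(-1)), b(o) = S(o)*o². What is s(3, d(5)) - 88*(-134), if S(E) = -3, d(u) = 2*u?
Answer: 11793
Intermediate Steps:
b(o) = -3*o²
s(c, h) = 1 (s(c, h) = 1/(4 - 3*(-1)²) = 1/(4 - 3*1) = 1/(4 - 3) = 1/1 = 1)
s(3, d(5)) - 88*(-134) = 1 - 88*(-134) = 1 + 11792 = 11793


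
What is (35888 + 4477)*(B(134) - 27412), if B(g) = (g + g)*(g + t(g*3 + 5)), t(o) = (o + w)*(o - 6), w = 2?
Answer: 1774562942880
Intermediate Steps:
t(o) = (-6 + o)*(2 + o) (t(o) = (o + 2)*(o - 6) = (2 + o)*(-6 + o) = (-6 + o)*(2 + o))
B(g) = 2*g*(-32 + (5 + 3*g)² - 11*g) (B(g) = (g + g)*(g + (-12 + (g*3 + 5)² - 4*(g*3 + 5))) = (2*g)*(g + (-12 + (3*g + 5)² - 4*(3*g + 5))) = (2*g)*(g + (-12 + (5 + 3*g)² - 4*(5 + 3*g))) = (2*g)*(g + (-12 + (5 + 3*g)² + (-20 - 12*g))) = (2*g)*(g + (-32 + (5 + 3*g)² - 12*g)) = (2*g)*(-32 + (5 + 3*g)² - 11*g) = 2*g*(-32 + (5 + 3*g)² - 11*g))
(35888 + 4477)*(B(134) - 27412) = (35888 + 4477)*(2*134*(-7 + 9*134² + 19*134) - 27412) = 40365*(2*134*(-7 + 9*17956 + 2546) - 27412) = 40365*(2*134*(-7 + 161604 + 2546) - 27412) = 40365*(2*134*164143 - 27412) = 40365*(43990324 - 27412) = 40365*43962912 = 1774562942880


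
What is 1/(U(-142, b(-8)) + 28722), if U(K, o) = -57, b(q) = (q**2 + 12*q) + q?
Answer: 1/28665 ≈ 3.4886e-5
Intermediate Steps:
b(q) = q**2 + 13*q
1/(U(-142, b(-8)) + 28722) = 1/(-57 + 28722) = 1/28665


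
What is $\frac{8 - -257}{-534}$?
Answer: $- \frac{265}{534} \approx -0.49625$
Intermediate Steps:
$\frac{8 - -257}{-534} = \left(8 + 257\right) \left(- \frac{1}{534}\right) = 265 \left(- \frac{1}{534}\right) = - \frac{265}{534}$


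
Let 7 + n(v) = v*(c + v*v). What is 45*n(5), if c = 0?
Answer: 5310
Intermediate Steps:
n(v) = -7 + v³ (n(v) = -7 + v*(0 + v*v) = -7 + v*(0 + v²) = -7 + v*v² = -7 + v³)
45*n(5) = 45*(-7 + 5³) = 45*(-7 + 125) = 45*118 = 5310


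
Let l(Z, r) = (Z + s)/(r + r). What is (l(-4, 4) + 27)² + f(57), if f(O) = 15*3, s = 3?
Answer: 49105/64 ≈ 767.27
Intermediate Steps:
l(Z, r) = (3 + Z)/(2*r) (l(Z, r) = (Z + 3)/(r + r) = (3 + Z)/((2*r)) = (3 + Z)*(1/(2*r)) = (3 + Z)/(2*r))
f(O) = 45
(l(-4, 4) + 27)² + f(57) = ((½)*(3 - 4)/4 + 27)² + 45 = ((½)*(¼)*(-1) + 27)² + 45 = (-⅛ + 27)² + 45 = (215/8)² + 45 = 46225/64 + 45 = 49105/64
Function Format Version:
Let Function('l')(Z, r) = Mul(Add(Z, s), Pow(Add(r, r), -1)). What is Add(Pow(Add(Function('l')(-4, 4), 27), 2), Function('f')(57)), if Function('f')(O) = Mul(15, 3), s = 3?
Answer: Rational(49105, 64) ≈ 767.27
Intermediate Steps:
Function('l')(Z, r) = Mul(Rational(1, 2), Pow(r, -1), Add(3, Z)) (Function('l')(Z, r) = Mul(Add(Z, 3), Pow(Add(r, r), -1)) = Mul(Add(3, Z), Pow(Mul(2, r), -1)) = Mul(Add(3, Z), Mul(Rational(1, 2), Pow(r, -1))) = Mul(Rational(1, 2), Pow(r, -1), Add(3, Z)))
Function('f')(O) = 45
Add(Pow(Add(Function('l')(-4, 4), 27), 2), Function('f')(57)) = Add(Pow(Add(Mul(Rational(1, 2), Pow(4, -1), Add(3, -4)), 27), 2), 45) = Add(Pow(Add(Mul(Rational(1, 2), Rational(1, 4), -1), 27), 2), 45) = Add(Pow(Add(Rational(-1, 8), 27), 2), 45) = Add(Pow(Rational(215, 8), 2), 45) = Add(Rational(46225, 64), 45) = Rational(49105, 64)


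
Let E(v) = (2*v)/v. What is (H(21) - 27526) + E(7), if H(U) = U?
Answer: -27503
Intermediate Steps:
E(v) = 2
(H(21) - 27526) + E(7) = (21 - 27526) + 2 = -27505 + 2 = -27503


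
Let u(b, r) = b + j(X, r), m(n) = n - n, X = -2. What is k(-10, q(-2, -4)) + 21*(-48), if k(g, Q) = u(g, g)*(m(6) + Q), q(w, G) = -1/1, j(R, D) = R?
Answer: -996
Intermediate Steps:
m(n) = 0
q(w, G) = -1 (q(w, G) = -1*1 = -1)
u(b, r) = -2 + b (u(b, r) = b - 2 = -2 + b)
k(g, Q) = Q*(-2 + g) (k(g, Q) = (-2 + g)*(0 + Q) = (-2 + g)*Q = Q*(-2 + g))
k(-10, q(-2, -4)) + 21*(-48) = -(-2 - 10) + 21*(-48) = -1*(-12) - 1008 = 12 - 1008 = -996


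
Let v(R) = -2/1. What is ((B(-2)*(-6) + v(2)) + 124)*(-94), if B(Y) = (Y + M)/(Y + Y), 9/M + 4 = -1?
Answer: -54661/5 ≈ -10932.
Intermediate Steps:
M = -9/5 (M = 9/(-4 - 1) = 9/(-5) = 9*(-⅕) = -9/5 ≈ -1.8000)
B(Y) = (-9/5 + Y)/(2*Y) (B(Y) = (Y - 9/5)/(Y + Y) = (-9/5 + Y)/((2*Y)) = (-9/5 + Y)*(1/(2*Y)) = (-9/5 + Y)/(2*Y))
v(R) = -2 (v(R) = -2*1 = -2)
((B(-2)*(-6) + v(2)) + 124)*(-94) = ((((⅒)*(-9 + 5*(-2))/(-2))*(-6) - 2) + 124)*(-94) = ((((⅒)*(-½)*(-9 - 10))*(-6) - 2) + 124)*(-94) = ((((⅒)*(-½)*(-19))*(-6) - 2) + 124)*(-94) = (((19/20)*(-6) - 2) + 124)*(-94) = ((-57/10 - 2) + 124)*(-94) = (-77/10 + 124)*(-94) = (1163/10)*(-94) = -54661/5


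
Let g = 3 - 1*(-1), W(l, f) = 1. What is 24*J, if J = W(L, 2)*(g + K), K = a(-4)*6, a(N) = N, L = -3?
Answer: -480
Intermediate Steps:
g = 4 (g = 3 + 1 = 4)
K = -24 (K = -4*6 = -24)
J = -20 (J = 1*(4 - 24) = 1*(-20) = -20)
24*J = 24*(-20) = -480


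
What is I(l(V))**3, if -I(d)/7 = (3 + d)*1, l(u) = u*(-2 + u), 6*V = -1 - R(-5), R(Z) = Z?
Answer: -2352637/729 ≈ -3227.2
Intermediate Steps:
V = 2/3 (V = (-1 - 1*(-5))/6 = (-1 + 5)/6 = (1/6)*4 = 2/3 ≈ 0.66667)
I(d) = -21 - 7*d (I(d) = -7*(3 + d) = -21 - 7*d)
I(l(V))**3 = (-21 - 14*(-2 + 2/3)/3)**3 = (-21 - 14*(-4)/(3*3))**3 = (-21 - 7*(-8/9))**3 = (-21 + 56/9)**3 = (-133/9)**3 = -2352637/729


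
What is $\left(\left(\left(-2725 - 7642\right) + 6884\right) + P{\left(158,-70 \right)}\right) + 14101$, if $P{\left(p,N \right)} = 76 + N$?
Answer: $10624$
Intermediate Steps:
$\left(\left(\left(-2725 - 7642\right) + 6884\right) + P{\left(158,-70 \right)}\right) + 14101 = \left(\left(\left(-2725 - 7642\right) + 6884\right) + \left(76 - 70\right)\right) + 14101 = \left(\left(-10367 + 6884\right) + 6\right) + 14101 = \left(-3483 + 6\right) + 14101 = -3477 + 14101 = 10624$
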